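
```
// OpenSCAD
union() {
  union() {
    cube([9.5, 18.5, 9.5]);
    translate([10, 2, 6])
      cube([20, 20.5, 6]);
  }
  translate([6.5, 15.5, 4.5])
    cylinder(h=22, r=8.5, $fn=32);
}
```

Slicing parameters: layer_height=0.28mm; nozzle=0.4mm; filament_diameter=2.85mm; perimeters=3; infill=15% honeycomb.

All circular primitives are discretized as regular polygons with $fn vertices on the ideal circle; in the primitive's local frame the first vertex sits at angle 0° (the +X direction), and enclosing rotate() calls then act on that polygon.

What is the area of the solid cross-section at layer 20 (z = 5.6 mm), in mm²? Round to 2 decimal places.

At z = 5.6 mm: the 9.5×18.5 cube contributes its full rectangle (area 175.75 mm²); the cube at (10, 2) is not intersected at this z (z outside [6, 12]); Combining (union): only the 9.5×18.5 cube is present, so the union is just that shape — area = 175.75 mm²; the r=8.5 cylinder at (6.5, 15.5) contributes a regular 32-gon of circumradius 8.5 (area = (32/2)·8.500²·sin(360°/32) = 225.52 mm²); Merging all regions: the regions partially overlap — summed areas 401.27 mm² minus the doubly-counted overlap 102.42 mm² gives 298.85 mm² — area = 298.85 mm². Overall, the cross-section is a single solid region. Net area = 298.85 mm².

298.85 mm²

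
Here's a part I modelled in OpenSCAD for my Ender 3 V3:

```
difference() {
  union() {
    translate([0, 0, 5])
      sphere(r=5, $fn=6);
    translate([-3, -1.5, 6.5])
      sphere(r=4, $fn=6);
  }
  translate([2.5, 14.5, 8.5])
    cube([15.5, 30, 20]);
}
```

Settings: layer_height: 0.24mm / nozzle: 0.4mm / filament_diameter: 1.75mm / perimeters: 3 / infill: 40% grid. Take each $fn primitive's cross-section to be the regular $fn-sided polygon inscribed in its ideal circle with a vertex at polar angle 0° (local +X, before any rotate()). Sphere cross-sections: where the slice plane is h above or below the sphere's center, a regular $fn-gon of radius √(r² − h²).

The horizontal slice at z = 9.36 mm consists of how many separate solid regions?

At z = 9.36 mm: the r=5 sphere contributes a regular 6-gon of circumradius √(5²−4.36²) = 2.448; the r=4 sphere at (-3, -1.5) slices to a regular 6-gon of circumradius 2.796 (√(r²−h²) with h=2.86 from center); Taking the union: the regions partially overlap (shared area 3.48 mm²), so overlapping operands fuse into one piece — 1 connected region; the 15.5×30 cube at (2.5, 14.5) contributes its full rectangle; After the difference (first − rest): starting from that combined region, the 15.5×30 cube at (2.5, 14.5) misses the remaining region (no effect) — 1 connected region. The result has 1 disconnected region.

1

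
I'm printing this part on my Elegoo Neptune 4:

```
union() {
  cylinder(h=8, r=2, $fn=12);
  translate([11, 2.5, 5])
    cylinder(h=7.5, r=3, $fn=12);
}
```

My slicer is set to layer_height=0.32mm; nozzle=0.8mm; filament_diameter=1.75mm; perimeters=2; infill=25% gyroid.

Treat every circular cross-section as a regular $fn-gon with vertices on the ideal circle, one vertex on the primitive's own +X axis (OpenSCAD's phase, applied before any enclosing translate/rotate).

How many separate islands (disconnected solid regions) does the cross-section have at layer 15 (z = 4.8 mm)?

1

At z = 4.8 mm: the r=2 cylinder contributes a regular 12-gon of circumradius 2; the cylinder at (11, 2.5) is not intersected at this z (z outside [5, 12.5]); Taking the union: only the r=2 cylinder is present, so the union is just that shape — 1 connected region. Overall, the cross-section is a single solid region. Island count = 1.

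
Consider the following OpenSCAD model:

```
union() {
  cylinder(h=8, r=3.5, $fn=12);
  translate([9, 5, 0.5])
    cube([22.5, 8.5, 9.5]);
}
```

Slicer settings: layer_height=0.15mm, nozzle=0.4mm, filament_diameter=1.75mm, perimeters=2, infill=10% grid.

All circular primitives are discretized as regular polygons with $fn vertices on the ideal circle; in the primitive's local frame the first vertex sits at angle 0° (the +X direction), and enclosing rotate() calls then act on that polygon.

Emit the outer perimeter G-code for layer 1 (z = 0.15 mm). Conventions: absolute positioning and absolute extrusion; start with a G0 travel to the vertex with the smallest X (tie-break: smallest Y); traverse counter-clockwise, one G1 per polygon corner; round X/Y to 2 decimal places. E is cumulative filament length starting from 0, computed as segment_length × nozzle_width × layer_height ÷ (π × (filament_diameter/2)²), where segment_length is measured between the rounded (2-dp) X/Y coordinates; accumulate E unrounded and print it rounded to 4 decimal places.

At z = 0.15 mm: the cylinder: section is a regular 12-gon, circumradius r=3.5; the cube at (9, 5) is absent (z outside [0.5, 10]); Merging all regions: only the r=3.5 cylinder is present, so the union is just that shape — 1 connected region. The outline is a single polygon with 12 vertices. Extrusion per mm of travel: 0.4 × 0.15 / (π × 0.875²) = 0.024945. Accumulating E over each segment gives final E = 0.5422.

G0 X-3.50 Y0.00 Z0.15
G1 X-3.03 Y-1.75 E0.0452
G1 X-1.75 Y-3.03 E0.0904
G1 X0.00 Y-3.50 E0.1356
G1 X1.75 Y-3.03 E0.1808
G1 X3.03 Y-1.75 E0.2259
G1 X3.50 Y0.00 E0.2711
G1 X3.03 Y1.75 E0.3163
G1 X1.75 Y3.03 E0.3615
G1 X0.00 Y3.50 E0.4067
G1 X-1.75 Y3.03 E0.4519
G1 X-3.03 Y1.75 E0.4970
G1 X-3.50 Y0.00 E0.5422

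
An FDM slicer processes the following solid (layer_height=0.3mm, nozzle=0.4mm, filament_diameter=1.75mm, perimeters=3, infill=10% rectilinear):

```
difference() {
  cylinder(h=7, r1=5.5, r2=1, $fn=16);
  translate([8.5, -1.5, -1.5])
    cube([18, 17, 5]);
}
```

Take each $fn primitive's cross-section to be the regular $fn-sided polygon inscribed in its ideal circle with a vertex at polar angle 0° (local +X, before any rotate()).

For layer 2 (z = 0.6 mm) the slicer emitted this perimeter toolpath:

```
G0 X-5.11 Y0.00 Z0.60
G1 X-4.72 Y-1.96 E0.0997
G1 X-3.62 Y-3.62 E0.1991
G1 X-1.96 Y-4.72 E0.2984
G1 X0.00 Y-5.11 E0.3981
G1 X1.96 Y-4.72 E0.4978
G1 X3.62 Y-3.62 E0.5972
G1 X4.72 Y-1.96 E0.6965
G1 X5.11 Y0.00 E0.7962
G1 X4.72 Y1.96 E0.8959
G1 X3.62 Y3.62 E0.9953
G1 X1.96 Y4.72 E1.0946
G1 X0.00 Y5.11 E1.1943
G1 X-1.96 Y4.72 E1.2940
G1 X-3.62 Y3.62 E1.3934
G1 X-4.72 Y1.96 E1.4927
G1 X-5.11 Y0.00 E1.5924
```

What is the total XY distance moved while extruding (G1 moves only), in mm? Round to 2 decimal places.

31.92 mm

Sum the Euclidean lengths of each G1 segment: total = 31.92 mm.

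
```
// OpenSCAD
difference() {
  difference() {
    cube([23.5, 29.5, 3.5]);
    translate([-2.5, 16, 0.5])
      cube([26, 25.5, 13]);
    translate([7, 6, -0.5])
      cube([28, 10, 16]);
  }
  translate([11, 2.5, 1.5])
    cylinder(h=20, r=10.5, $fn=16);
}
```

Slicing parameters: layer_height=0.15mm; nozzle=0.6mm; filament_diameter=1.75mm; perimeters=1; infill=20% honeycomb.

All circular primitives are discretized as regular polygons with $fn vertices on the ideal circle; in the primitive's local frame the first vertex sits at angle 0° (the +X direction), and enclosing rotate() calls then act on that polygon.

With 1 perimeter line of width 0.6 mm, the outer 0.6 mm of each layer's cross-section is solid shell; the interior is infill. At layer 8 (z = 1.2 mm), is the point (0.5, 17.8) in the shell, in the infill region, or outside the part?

outside

At z = 1.2 mm: the 23.5×29.5 cube contributes its full rectangle; the cube at (-2.5, 16) is present — its section is the full 26×25.5 rectangle; the cube at (7, 6) is present — its section is the full 28×10 rectangle; Subtracting the remaining from the first: starting from the 23.5×29.5 cube, the 26×25.5 cube at (-2.5, 16) partially overlaps it — only the 317.25 mm² overlap (of its 663.00 mm²) is removed, clipping the outline; the 28×10 cube at (7, 6) partially overlaps it — only the 165.00 mm² overlap (of its 280.00 mm²) is removed, clipping the outline — 1 connected region; the cylinder at (11, 2.5) is not intersected at this z (z outside [1.5, 21.5]); Taking the first minus the rest: none of the subtracted shapes is present at this height, so the result so far is unchanged — 1 connected region. Overall, the cross-section is a single solid region. The nearest boundary edge runs (0.00, 16.00)→(7.00, 16.00); distance from the point to it = 1.80 mm. The point is not inside any of the regions above, so it lies outside the cross-section (1.80 mm from the nearest boundary).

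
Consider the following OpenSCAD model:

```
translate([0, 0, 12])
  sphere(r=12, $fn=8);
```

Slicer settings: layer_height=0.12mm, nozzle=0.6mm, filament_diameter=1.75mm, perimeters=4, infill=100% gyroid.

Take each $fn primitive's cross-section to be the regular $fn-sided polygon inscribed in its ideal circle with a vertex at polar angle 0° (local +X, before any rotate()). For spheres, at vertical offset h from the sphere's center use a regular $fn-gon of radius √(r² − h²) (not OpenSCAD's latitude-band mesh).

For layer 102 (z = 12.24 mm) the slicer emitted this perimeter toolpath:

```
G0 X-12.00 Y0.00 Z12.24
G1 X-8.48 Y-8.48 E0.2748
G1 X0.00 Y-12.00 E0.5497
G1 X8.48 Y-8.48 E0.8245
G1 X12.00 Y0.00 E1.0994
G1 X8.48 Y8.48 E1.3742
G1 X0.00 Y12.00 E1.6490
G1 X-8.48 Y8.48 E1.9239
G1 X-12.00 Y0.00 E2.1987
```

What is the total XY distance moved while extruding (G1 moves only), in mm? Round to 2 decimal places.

Sum the Euclidean lengths of each G1 segment: total = 73.45 mm.

73.45 mm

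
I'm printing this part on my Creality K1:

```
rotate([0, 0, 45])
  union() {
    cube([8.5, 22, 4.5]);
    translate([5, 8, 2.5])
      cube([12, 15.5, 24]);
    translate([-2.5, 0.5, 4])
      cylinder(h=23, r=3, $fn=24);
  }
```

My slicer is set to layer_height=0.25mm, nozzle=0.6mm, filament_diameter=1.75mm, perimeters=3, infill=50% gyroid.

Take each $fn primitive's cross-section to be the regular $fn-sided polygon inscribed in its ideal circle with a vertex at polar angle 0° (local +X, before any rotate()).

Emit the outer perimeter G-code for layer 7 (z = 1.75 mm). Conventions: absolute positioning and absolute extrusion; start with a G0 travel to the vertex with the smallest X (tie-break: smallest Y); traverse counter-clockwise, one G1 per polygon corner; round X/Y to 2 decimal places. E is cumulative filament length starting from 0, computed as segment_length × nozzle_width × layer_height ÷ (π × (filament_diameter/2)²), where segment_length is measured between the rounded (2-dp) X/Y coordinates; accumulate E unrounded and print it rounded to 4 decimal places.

At z = 1.75 mm: the cube (footprint 8.5×22) is included at this height; the cube at (5, 8) does not reach this height (z outside [2.5, 26.5]); the cylinder at (-2.5, 0.5) does not reach this height (z outside [4, 27]); Taking the union: only the 8.5×22 cube is present, so the union is just that shape — 1 connected region; (rotated 45° about Z; rotation is an isometry so areas/perimeters/island counts are preserved). The outline is a single polygon with 4 vertices. Extrusion per mm of travel: 0.6 × 0.25 / (π × 0.875²) = 0.062363. Accumulating E over each segment gives final E = 3.8047.

G0 X-15.56 Y15.56 Z1.75
G1 X0.00 Y0.00 E1.3723
G1 X6.01 Y6.01 E1.9024
G1 X-9.55 Y21.57 E3.2747
G1 X-15.56 Y15.56 E3.8047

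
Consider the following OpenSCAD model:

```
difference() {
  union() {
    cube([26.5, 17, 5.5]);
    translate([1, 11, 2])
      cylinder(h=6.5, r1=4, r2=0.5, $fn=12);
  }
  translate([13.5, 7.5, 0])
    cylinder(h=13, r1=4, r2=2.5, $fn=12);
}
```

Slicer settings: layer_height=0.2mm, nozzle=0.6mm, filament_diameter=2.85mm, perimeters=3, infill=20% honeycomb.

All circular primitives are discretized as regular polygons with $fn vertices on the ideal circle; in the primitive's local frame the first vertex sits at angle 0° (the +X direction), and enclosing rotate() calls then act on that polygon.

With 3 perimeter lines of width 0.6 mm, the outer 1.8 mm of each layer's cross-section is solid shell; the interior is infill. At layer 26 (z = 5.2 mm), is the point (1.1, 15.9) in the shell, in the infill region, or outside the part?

At z = 5.2 mm: the cube (footprint 26.5×17) is included at this height; the cone at (1, 11) (r1=4→r2=0.5) has section circumradius 2.277 here — a regular 12-gon; Merging all regions: the regions partially overlap (shared area 12.06 mm²), so overlapping operands fuse into one piece — 1 connected region; the cone at (13.5, 7.5) (r1=4→r2=2.5) has section circumradius 3.400 here — a regular 12-gon; Taking the first minus the rest: starting from that combined region, the cone at (13.5, 7.5) lies wholly inside it (removes its full 34.68 mm² and its 21.12 mm outline becomes a hole wall) — 1 connected region with 1 hole. Overall, the cross-section is one region with 1 hole. The nearest boundary edge runs (0.00, 17.00)→(26.50, 17.00); distance from the point to it = 1.10 mm. The point is inside the cross-section, 1.10 mm from the nearest boundary — within the 1.8 mm shell band (3 × 0.6).

shell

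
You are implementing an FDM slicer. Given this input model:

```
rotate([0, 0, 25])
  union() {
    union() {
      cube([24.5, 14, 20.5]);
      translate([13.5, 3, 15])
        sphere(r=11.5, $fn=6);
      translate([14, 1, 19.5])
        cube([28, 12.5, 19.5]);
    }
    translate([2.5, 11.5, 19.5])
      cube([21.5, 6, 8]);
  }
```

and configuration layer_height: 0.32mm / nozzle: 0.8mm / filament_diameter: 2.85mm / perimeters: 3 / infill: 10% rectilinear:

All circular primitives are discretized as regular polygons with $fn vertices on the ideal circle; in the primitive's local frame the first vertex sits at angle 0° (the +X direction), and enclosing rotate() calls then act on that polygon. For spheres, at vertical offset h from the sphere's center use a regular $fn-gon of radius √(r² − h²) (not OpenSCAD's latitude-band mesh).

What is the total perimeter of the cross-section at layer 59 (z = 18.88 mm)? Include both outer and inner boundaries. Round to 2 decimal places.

84.36 mm

At z = 18.88 mm: the cube is present — its section is the full 24.5×14 rectangle (perimeter 77.00 mm); the r=11.5 sphere at (13.5, 3) slices to a regular 6-gon of circumradius 10.826 (√(r²−h²) with h=3.88 from center) (perimeter = 2·6·10.826·sin(180°/6) = 64.95 mm); the cube at (14, 1) does not reach this height (z outside [19.5, 39]); Combining (union): the regions partially overlap (shared area 212.00 mm²), so the edge portions inside another operand are dropped and the merged outline is re-measured after clipping — boundary = 84.36 mm; the cube at (2.5, 11.5) is not intersected at this z (z outside [19.5, 27.5]); Merging all regions: only that combined region is present, so the union is just that shape — boundary = 84.36 mm; (rotated 25° about Z; rotation is an isometry so areas/perimeters/island counts are preserved). Overall, the cross-section is a single solid region. Total boundary length (outer) = 84.36 mm.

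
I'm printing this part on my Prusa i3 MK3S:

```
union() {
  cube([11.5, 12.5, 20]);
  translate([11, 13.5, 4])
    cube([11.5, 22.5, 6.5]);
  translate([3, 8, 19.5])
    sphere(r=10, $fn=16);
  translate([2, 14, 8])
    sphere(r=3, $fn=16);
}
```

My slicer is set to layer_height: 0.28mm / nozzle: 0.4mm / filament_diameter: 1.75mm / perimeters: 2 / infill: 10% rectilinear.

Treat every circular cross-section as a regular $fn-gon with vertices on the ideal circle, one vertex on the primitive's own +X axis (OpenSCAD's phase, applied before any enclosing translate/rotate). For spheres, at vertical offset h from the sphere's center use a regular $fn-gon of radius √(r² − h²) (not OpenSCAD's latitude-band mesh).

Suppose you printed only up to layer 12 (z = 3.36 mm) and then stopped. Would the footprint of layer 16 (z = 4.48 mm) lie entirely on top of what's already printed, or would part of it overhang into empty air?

Compare the two slices. At z = 3.36: the cube is present — its section is the full 11.5×12.5 rectangle (area 143.75 mm²); the cube at (11, 13.5) is not intersected at this z (z outside [4, 10.5]); the sphere at (3, 8) is not intersected at this z (|z−center|=16.140 > r=10); the sphere at (2, 14) does not reach this height (|z−center|=4.640 > r=3); Taking the union: only the 11.5×12.5 cube is present, so the union is just that shape — area = 143.75 mm². At z = 4.48: the cube is present — its section is the full 11.5×12.5 rectangle (area 143.75 mm²); the cube at (11, 13.5) (footprint 11.5×22.5) is included at this height (area 258.75 mm²); the sphere at (3, 8) does not reach this height (|z−center|=15.020 > r=10); the sphere at (2, 14) is absent (|z−center|=3.520 > r=3); Taking the union: the 2 present regions are separate (no shared area or edge), so areas and boundary lengths simply add and each stays a separate island — area = 402.50 mm². Checking containment: at z = 4.48 the cross-section extends beyond the z = 3.36 cross-section by about 258.75 mm².

part overhangs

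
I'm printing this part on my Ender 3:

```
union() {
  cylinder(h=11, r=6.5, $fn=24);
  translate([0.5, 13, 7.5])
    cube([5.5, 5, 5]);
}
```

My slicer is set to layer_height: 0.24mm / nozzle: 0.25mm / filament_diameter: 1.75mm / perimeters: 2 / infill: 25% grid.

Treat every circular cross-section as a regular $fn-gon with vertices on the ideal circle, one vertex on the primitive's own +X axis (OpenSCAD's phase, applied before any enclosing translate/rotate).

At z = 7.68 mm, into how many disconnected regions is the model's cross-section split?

At z = 7.68 mm: the cylinder: section is a regular 24-gon, circumradius r=6.5; the 5.5×5 cube at (0.5, 13) contributes its full rectangle; Taking the union: the 2 present regions are separate (no shared area or edge), so areas and boundary lengths simply add and each stays a separate island — 2 connected regions. The result has 2 disconnected regions.

2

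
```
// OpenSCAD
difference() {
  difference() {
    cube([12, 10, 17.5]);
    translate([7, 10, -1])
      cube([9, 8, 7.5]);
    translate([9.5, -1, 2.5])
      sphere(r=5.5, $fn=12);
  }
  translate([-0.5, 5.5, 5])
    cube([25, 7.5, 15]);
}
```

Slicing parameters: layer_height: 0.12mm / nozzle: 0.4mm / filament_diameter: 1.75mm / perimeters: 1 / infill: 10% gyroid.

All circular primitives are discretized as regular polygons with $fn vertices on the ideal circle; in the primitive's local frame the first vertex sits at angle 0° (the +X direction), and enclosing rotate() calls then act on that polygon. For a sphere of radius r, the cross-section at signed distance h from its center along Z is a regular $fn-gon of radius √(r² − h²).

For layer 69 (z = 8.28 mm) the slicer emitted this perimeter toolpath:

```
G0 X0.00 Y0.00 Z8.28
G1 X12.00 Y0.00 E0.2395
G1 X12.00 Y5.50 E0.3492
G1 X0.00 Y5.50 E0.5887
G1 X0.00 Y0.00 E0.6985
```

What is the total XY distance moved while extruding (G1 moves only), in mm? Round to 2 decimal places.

35.00 mm

Sum the Euclidean lengths of each G1 segment: total = 35.00 mm.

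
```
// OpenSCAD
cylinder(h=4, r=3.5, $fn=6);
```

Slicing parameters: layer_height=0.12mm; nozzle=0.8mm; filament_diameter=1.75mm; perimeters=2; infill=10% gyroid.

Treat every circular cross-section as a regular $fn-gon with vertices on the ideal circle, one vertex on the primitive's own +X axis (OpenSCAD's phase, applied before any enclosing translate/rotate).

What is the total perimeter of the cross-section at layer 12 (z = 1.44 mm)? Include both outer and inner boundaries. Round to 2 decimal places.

At z = 1.44 mm: the cylinder: section is a regular 6-gon, circumradius r=3.5 (perimeter = 2·6·3.500·sin(180°/6) = 21.00 mm). Overall, the cross-section is a single solid region. Total boundary length (outer) = 21.00 mm.

21.00 mm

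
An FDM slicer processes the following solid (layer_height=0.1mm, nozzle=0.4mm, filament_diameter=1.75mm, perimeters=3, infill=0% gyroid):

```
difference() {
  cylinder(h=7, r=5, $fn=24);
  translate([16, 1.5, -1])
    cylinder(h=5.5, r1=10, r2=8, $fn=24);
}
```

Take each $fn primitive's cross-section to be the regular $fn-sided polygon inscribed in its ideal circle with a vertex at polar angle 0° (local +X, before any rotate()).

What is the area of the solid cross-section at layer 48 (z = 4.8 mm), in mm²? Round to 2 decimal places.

77.65 mm²

At z = 4.8 mm: the cylinder: section is a regular 24-gon, circumradius r=5 (area = (24/2)·5.000²·sin(360°/24) = 77.65 mm²); the cone at (16, 1.5) does not reach this height (z outside [-1, 4.5]); After the difference (first − rest): none of the subtracted shapes is present at this height, so the r=5 cylinder is unchanged — area = 77.65 mm². Overall, the cross-section is a single solid region. Net area = 77.65 mm².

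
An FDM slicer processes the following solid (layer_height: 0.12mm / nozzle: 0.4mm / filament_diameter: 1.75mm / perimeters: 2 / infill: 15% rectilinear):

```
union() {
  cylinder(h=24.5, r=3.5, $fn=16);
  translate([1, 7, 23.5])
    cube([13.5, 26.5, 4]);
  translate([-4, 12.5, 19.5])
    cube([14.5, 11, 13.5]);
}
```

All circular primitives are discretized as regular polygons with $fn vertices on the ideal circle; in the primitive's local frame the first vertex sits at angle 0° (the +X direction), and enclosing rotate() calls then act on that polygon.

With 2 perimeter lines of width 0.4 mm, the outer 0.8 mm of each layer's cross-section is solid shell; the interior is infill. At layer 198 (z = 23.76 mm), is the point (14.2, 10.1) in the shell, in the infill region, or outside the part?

shell

At z = 23.76 mm: the r=3.5 cylinder contributes a regular 16-gon of circumradius 3.5; the cube at (1, 7) (footprint 13.5×26.5) is included at this height; the cube at (-4, 12.5) (footprint 14.5×11) is included at this height; Merging all regions: the regions partially overlap (shared area 104.50 mm²), so overlapping operands fuse into one piece — 2 connected regions. Overall, the cross-section has 2 separate islands. The nearest boundary edge runs (14.50, 33.50)→(14.50, 7.00); distance from the point to it = 0.30 mm. (Shell/infill is judged within the island containing the point — the largest one.) The point is inside the cross-section, 0.30 mm from the nearest boundary — within the 0.8 mm shell band (2 × 0.4).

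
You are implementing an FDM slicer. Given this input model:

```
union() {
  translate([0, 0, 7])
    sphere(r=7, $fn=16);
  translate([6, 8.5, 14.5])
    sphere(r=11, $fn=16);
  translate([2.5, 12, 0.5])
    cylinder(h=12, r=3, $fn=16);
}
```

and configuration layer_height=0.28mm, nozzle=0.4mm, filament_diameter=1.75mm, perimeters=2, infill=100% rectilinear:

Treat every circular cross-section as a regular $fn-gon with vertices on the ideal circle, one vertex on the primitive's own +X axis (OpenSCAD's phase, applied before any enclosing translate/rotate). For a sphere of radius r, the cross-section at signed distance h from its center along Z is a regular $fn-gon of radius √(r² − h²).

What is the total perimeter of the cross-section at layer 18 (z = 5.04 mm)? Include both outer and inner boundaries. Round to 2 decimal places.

67.18 mm

At z = 5.04 mm: the r=7 sphere contributes a regular 16-gon of circumradius √(7²−1.96²) = 6.720 (perimeter = 2·16·6.720·sin(180°/16) = 41.95 mm); the sphere at (6, 8.5): section is a regular 16-gon, circumradius = √(r²−h²) = √(11²−9.46²) = 5.613 (perimeter = 2·16·5.613·sin(180°/16) = 35.04 mm); the cylinder at (2.5, 12): section is a regular 16-gon, circumradius r=3 (perimeter = 2·16·3.000·sin(180°/16) = 18.73 mm); Taking the union: the regions partially overlap (shared area 23.16 mm²), so the edge portions inside another operand are dropped and the merged outline is re-measured after clipping — boundary = 67.18 mm. Overall, the cross-section is a single solid region. Total boundary length (outer) = 67.18 mm.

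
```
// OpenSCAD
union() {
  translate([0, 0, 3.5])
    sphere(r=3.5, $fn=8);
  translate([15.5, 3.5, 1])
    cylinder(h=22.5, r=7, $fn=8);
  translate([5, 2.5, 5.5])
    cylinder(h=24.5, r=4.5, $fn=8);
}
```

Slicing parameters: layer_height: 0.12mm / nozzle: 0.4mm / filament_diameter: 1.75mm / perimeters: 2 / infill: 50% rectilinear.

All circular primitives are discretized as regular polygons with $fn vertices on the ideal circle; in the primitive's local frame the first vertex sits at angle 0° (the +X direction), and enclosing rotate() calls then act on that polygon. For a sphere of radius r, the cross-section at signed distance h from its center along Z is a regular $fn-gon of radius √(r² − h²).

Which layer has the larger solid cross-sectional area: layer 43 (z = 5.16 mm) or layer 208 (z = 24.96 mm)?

layer 43 (z = 5.16 mm)

Layer 43 (z = 5.16): the r=3.5 sphere contributes a regular 8-gon of circumradius √(3.5²−1.66²) = 3.081 (area = (8/2)·3.081²·sin(360°/8) = 26.85 mm²); the r=7 cylinder at (15.5, 3.5) gives a regular 8-gon of circumradius 7 (constant along its height) (area = (8/2)·7.000²·sin(360°/8) = 138.59 mm²); the cylinder at (5, 2.5) does not reach this height (z outside [5.5, 30]); Taking the union: the 2 present regions are separate (no shared area or edge), so areas and boundary lengths simply add and each stays a separate island — area = 165.45 mm². So its area = 165.45 mm². Layer 208 (z = 24.96): the sphere does not reach this height (|z−center|=21.460 > r=3.5); the cylinder at (15.5, 3.5) is not intersected at this z (z outside [1, 23.5]); the r=4.5 cylinder at (5, 2.5) gives a regular 8-gon of circumradius 4.5 (constant along its height) (area = (8/2)·4.500²·sin(360°/8) = 57.28 mm²); Combining (union): only the r=4.5 cylinder at (5, 2.5) is present, so the union is just that shape — area = 57.28 mm². So its area = 57.28 mm². Layer 43 is larger (165.45 vs 57.28 mm²).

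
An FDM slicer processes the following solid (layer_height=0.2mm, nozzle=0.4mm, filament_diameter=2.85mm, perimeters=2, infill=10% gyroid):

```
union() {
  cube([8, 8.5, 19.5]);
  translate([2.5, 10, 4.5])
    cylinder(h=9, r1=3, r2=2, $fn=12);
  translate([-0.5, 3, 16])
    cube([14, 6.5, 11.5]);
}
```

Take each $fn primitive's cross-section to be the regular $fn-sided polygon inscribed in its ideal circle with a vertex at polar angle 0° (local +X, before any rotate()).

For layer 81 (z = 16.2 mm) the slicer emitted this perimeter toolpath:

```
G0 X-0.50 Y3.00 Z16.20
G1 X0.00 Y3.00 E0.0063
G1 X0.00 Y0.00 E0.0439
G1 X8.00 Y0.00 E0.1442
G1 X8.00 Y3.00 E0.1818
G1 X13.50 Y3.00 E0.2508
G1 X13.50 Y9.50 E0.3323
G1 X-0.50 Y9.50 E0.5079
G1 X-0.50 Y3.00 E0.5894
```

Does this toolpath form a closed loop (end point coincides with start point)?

Start point (G0): (-0.50, 3.00). End point (last G1): the path returns to the start — closed.

yes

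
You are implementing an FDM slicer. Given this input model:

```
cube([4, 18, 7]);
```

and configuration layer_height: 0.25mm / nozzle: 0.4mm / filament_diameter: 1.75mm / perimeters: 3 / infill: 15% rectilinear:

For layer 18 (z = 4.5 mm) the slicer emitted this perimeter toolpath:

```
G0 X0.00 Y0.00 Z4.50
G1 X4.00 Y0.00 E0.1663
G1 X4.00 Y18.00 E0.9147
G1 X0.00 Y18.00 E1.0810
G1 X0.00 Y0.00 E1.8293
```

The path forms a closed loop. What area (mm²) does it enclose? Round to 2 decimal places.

Apply the shoelace formula to the sequence of (X, Y) vertices; enclosed area = 72.00 mm².

72.00 mm²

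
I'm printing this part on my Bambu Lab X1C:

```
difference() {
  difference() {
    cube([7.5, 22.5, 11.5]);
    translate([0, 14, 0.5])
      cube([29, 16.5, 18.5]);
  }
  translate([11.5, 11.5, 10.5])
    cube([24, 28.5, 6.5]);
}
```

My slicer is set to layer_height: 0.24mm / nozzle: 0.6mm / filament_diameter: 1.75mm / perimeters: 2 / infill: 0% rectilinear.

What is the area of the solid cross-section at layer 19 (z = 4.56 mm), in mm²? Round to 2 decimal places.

At z = 4.56 mm: the 7.5×22.5 cube contributes its full rectangle (area 168.75 mm²); the cube at (0, 14) is present — its section is the full 29×16.5 rectangle (area 478.50 mm²); Taking the first minus the rest: starting from the 7.5×22.5 cube (168.75 mm²), the 29×16.5 cube at (0, 14) partially overlaps it — only the 63.75 mm² overlap (of its 478.50 mm²) is removed, clipping the outline — area = 105.00 mm²; the cube at (11.5, 11.5) does not reach this height (z outside [10.5, 17]); Subtracting the remaining from the first: none of the subtracted shapes is present at this height, so that combined region is unchanged — area = 105.00 mm². Overall, the cross-section is a single solid region. Net area = 105.00 mm².

105.00 mm²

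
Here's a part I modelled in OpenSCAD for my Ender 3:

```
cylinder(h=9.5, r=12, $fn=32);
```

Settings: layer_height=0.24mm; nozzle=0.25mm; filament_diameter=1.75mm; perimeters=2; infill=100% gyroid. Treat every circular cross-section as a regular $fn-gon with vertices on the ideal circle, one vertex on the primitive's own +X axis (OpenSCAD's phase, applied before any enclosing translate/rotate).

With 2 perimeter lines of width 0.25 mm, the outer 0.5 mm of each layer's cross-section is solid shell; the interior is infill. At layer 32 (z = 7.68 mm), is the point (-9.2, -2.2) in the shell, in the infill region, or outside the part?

At z = 7.68 mm: the r=12 cylinder contributes a regular 32-gon of circumradius 12. Overall, the cross-section is a single solid region. The nearest boundary edge runs (-11.77, -2.34)→(-11.09, -4.59); distance from the point to it = 2.50 mm. The point is inside the cross-section and 2.50 mm from the nearest boundary — more than the 0.5 mm shell width (2 × 0.25), so it's in the infill interior.

infill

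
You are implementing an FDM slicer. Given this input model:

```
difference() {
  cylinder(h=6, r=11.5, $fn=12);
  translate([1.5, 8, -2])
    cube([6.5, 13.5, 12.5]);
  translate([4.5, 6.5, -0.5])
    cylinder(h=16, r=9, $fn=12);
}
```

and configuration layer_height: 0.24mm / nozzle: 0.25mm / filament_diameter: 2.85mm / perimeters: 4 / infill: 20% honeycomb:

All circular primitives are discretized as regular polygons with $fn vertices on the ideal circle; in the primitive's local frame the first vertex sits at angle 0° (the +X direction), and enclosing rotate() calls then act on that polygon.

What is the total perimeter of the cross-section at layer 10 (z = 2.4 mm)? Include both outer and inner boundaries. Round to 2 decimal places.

77.08 mm

At z = 2.4 mm: the cylinder: section is a regular 12-gon, circumradius r=11.5 (perimeter = 2·12·11.500·sin(180°/12) = 71.43 mm); the 6.5×13.5 cube at (1.5, 8) contributes its full rectangle (perimeter 40.00 mm); the cylinder at (4.5, 6.5): section is a regular 12-gon, circumradius r=9 (perimeter = 2·12·9.000·sin(180°/12) = 55.90 mm); Taking the first minus the rest: starting from the r=11.5 cylinder, the 6.5×13.5 cube at (1.5, 8) partially overlaps it — only the 12.67 mm² overlap (of its 87.75 mm²) is removed, clipping the outline; the r=9 cylinder at (4.5, 6.5) partially overlaps it — only the 144.53 mm² overlap (of its 243.00 mm²) is removed, clipping the outline — boundary = 77.08 mm. Overall, the cross-section is a single solid region. Total boundary length (outer) = 77.08 mm.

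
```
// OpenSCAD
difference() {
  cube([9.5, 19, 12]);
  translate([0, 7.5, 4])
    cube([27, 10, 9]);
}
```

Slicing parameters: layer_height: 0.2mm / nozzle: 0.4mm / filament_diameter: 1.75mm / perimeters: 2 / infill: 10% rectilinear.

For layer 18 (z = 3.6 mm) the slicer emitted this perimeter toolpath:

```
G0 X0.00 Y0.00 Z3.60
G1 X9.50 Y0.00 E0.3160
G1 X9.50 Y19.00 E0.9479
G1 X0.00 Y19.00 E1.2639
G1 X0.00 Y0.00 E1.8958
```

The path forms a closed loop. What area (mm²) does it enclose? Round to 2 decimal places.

180.50 mm²

Apply the shoelace formula to the sequence of (X, Y) vertices; enclosed area = 180.50 mm².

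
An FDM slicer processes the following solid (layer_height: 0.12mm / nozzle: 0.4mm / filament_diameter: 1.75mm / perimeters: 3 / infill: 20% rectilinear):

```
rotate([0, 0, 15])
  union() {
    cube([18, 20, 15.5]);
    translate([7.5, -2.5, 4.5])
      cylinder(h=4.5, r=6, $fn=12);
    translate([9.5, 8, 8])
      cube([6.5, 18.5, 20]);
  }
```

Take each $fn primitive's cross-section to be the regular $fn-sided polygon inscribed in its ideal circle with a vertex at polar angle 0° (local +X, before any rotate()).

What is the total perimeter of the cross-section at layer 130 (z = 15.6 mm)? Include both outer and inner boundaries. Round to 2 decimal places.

At z = 15.6 mm: the cube is not intersected at this z (z outside [0, 15.5]); the cylinder at (7.5, -2.5) is absent (z outside [4.5, 9]); the 6.5×18.5 cube at (9.5, 8) contributes its full rectangle (perimeter 50.00 mm); Taking the union: only the 6.5×18.5 cube at (9.5, 8) is present, so the union is just that shape — boundary = 50.00 mm; (whole slice rotated 15° about Z — lengths, areas and connectivity unchanged). Overall, the cross-section is a single solid region. Total boundary length (outer) = 50.00 mm.

50.00 mm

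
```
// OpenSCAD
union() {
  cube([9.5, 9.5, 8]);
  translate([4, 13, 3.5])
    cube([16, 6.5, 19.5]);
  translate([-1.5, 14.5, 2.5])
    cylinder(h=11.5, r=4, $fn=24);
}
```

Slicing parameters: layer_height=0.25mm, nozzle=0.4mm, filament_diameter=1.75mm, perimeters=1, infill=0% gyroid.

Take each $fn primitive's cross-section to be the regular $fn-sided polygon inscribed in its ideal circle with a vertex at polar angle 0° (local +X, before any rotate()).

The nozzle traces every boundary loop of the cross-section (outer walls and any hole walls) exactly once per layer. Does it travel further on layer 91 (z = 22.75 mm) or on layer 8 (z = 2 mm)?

Layer 91 (z = 22.75): the cube is absent (z outside [0, 8]); the cube at (4, 13) is present — its section is the full 16×6.5 rectangle (perimeter 45.00 mm); the cylinder at (-1.5, 14.5) is absent (z outside [2.5, 14]); Merging all regions: only the 16×6.5 cube at (4, 13) is present, so the union is just that shape — boundary = 45.00 mm. So its perimeter = 45.00 mm. Layer 8 (z = 2): the cube (footprint 9.5×9.5) is included at this height (perimeter 38.00 mm); the cube at (4, 13) is absent (z outside [3.5, 23]); the cylinder at (-1.5, 14.5) is not intersected at this z (z outside [2.5, 14]); Combining (union): only the 9.5×9.5 cube is present, so the union is just that shape — boundary = 38.00 mm. So its perimeter = 38.00 mm. Layer 91 is larger (45.00 vs 38.00 mm).

layer 91 (z = 22.75 mm)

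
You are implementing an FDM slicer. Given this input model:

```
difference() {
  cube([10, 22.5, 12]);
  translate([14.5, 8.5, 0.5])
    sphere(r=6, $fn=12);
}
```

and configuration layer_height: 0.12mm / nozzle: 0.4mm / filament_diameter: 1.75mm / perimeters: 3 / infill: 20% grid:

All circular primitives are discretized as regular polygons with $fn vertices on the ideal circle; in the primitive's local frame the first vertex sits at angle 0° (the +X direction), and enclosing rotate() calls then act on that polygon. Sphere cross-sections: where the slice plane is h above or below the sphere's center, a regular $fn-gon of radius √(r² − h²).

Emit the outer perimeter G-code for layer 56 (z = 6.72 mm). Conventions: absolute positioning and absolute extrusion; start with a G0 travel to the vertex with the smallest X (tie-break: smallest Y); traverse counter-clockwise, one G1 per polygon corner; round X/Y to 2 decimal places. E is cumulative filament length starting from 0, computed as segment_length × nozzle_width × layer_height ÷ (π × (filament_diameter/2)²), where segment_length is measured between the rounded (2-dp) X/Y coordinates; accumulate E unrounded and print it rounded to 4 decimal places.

G0 X0.00 Y0.00 Z6.72
G1 X10.00 Y0.00 E0.1996
G1 X10.00 Y22.50 E0.6486
G1 X0.00 Y22.50 E0.8481
G1 X0.00 Y0.00 E1.2971

At z = 6.72 mm: the cube is present — its section is the full 10×22.5 rectangle; the sphere at (14.5, 8.5) is not intersected at this z (|z−center|=6.220 > r=6); Subtracting the remaining from the first: none of the subtracted shapes is present at this height, so the 10×22.5 cube is unchanged — 1 connected region. The outline is a single polygon with 4 vertices. Extrusion per mm of travel: 0.4 × 0.12 / (π × 0.875²) = 0.019956. Accumulating E over each segment gives final E = 1.2971.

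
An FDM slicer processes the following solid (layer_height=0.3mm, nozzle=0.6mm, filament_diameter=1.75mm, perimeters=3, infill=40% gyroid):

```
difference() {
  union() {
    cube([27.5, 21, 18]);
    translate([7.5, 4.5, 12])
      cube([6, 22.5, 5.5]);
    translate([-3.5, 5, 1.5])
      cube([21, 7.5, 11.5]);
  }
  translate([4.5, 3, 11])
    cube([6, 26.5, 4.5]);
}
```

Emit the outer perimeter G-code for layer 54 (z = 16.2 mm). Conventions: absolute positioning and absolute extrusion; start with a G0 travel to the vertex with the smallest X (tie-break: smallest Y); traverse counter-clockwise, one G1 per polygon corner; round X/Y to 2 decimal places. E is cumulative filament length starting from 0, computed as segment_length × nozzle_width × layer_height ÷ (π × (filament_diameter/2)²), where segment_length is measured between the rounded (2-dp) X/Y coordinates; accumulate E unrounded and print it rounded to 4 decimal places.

G0 X0.00 Y0.00 Z16.20
G1 X27.50 Y0.00 E2.0580
G1 X27.50 Y21.00 E3.6295
G1 X13.50 Y21.00 E4.6772
G1 X13.50 Y27.00 E5.1262
G1 X7.50 Y27.00 E5.5752
G1 X7.50 Y21.00 E6.0242
G1 X0.00 Y21.00 E6.5855
G1 X0.00 Y0.00 E8.1570

At z = 16.2 mm: the cube (footprint 27.5×21) is included at this height; the cube at (7.5, 4.5) (footprint 6×22.5) is included at this height; the cube at (-3.5, 5) is absent (z outside [1.5, 13]); Taking the union: the regions partially overlap (shared area 99.00 mm²), so overlapping operands fuse into one piece — 1 connected region; the cube at (4.5, 3) is not intersected at this z (z outside [11, 15.5]); Taking the first minus the rest: none of the subtracted shapes is present at this height, so the result so far is unchanged — 1 connected region. The outline is a single polygon with 8 vertices. Extrusion per mm of travel: 0.6 × 0.3 / (π × 0.875²) = 0.074835. Accumulating E over each segment gives final E = 8.1570.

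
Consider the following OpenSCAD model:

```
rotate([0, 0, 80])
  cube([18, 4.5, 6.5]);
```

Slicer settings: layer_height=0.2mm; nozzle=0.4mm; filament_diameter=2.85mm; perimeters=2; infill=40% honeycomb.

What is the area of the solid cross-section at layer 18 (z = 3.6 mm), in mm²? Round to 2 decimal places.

At z = 3.6 mm: the cube (footprint 18×4.5) is included at this height (area 81.00 mm²); (rotated 80° about Z; rotation is an isometry so areas/perimeters/island counts are preserved). Overall, the cross-section is a single solid region. Net area = 81.00 mm².

81.00 mm²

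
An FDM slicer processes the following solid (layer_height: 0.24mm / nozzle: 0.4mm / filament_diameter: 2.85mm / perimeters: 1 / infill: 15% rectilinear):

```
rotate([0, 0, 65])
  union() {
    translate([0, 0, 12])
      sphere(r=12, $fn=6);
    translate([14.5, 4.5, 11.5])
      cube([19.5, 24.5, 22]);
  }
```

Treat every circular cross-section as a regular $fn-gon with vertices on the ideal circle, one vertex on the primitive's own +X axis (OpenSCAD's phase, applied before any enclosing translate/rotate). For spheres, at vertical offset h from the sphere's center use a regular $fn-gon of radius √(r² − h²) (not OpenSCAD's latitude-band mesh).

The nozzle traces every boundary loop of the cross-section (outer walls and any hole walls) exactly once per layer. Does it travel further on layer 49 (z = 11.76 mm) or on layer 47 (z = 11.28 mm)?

layer 49 (z = 11.76 mm)

Layer 49 (z = 11.76): the r=12 sphere contributes a regular 6-gon of circumradius √(12²−0.24²) = 11.998 (perimeter = 2·6·11.998·sin(180°/6) = 71.99 mm); the cube at (14.5, 4.5) (footprint 19.5×24.5) is included at this height (perimeter 88.00 mm); Merging all regions: the 2 present regions are separate (no shared area or edge), so areas and boundary lengths simply add and each stays a separate island — boundary = 159.99 mm; (whole slice rotated 65° about Z — lengths, areas and connectivity unchanged). So its perimeter = 159.99 mm. Layer 47 (z = 11.28): the r=12 sphere contributes a regular 6-gon of circumradius √(12²−0.72²) = 11.978 (perimeter = 2·6·11.978·sin(180°/6) = 71.87 mm); the cube at (14.5, 4.5) is absent (z outside [11.5, 33.5]); Combining (union): only the r=12 sphere is present, so the union is just that shape — boundary = 71.87 mm; (whole slice rotated 65° about Z — lengths, areas and connectivity unchanged). So its perimeter = 71.87 mm. Layer 49 is larger (159.99 vs 71.87 mm).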